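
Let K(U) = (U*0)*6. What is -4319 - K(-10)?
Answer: -4319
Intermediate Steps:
K(U) = 0 (K(U) = 0*6 = 0)
-4319 - K(-10) = -4319 - 1*0 = -4319 + 0 = -4319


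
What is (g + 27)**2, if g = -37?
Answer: 100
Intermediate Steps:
(g + 27)**2 = (-37 + 27)**2 = (-10)**2 = 100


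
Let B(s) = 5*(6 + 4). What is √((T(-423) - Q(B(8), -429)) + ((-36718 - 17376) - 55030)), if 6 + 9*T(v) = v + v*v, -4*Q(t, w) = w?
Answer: 5*I*√128733/6 ≈ 298.99*I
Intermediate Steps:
B(s) = 50 (B(s) = 5*10 = 50)
Q(t, w) = -w/4
T(v) = -⅔ + v/9 + v²/9 (T(v) = -⅔ + (v + v*v)/9 = -⅔ + (v + v²)/9 = -⅔ + (v/9 + v²/9) = -⅔ + v/9 + v²/9)
√((T(-423) - Q(B(8), -429)) + ((-36718 - 17376) - 55030)) = √(((-⅔ + (⅑)*(-423) + (⅑)*(-423)²) - (-1)*(-429)/4) + ((-36718 - 17376) - 55030)) = √(((-⅔ - 47 + (⅑)*178929) - 1*429/4) + (-54094 - 55030)) = √(((-⅔ - 47 + 19881) - 429/4) - 109124) = √((59500/3 - 429/4) - 109124) = √(236713/12 - 109124) = √(-1072775/12) = 5*I*√128733/6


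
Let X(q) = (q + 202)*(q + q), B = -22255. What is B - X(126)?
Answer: -104911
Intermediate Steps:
X(q) = 2*q*(202 + q) (X(q) = (202 + q)*(2*q) = 2*q*(202 + q))
B - X(126) = -22255 - 2*126*(202 + 126) = -22255 - 2*126*328 = -22255 - 1*82656 = -22255 - 82656 = -104911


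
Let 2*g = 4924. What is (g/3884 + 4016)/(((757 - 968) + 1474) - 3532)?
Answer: -7800303/4406398 ≈ -1.7702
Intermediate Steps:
g = 2462 (g = (½)*4924 = 2462)
(g/3884 + 4016)/(((757 - 968) + 1474) - 3532) = (2462/3884 + 4016)/(((757 - 968) + 1474) - 3532) = (2462*(1/3884) + 4016)/((-211 + 1474) - 3532) = (1231/1942 + 4016)/(1263 - 3532) = (7800303/1942)/(-2269) = (7800303/1942)*(-1/2269) = -7800303/4406398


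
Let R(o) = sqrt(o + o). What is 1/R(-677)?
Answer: -I*sqrt(1354)/1354 ≈ -0.027176*I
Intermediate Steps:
R(o) = sqrt(2)*sqrt(o) (R(o) = sqrt(2*o) = sqrt(2)*sqrt(o))
1/R(-677) = 1/(sqrt(2)*sqrt(-677)) = 1/(sqrt(2)*(I*sqrt(677))) = 1/(I*sqrt(1354)) = -I*sqrt(1354)/1354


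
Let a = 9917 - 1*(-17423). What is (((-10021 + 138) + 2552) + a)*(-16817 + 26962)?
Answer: 202991305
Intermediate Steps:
a = 27340 (a = 9917 + 17423 = 27340)
(((-10021 + 138) + 2552) + a)*(-16817 + 26962) = (((-10021 + 138) + 2552) + 27340)*(-16817 + 26962) = ((-9883 + 2552) + 27340)*10145 = (-7331 + 27340)*10145 = 20009*10145 = 202991305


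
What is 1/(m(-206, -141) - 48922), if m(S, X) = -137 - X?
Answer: -1/48918 ≈ -2.0442e-5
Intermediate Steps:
1/(m(-206, -141) - 48922) = 1/((-137 - 1*(-141)) - 48922) = 1/((-137 + 141) - 48922) = 1/(4 - 48922) = 1/(-48918) = -1/48918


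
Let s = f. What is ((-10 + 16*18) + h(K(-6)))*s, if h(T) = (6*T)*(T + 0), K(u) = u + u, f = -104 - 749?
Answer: -974126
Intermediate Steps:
f = -853
K(u) = 2*u
s = -853
h(T) = 6*T**2 (h(T) = (6*T)*T = 6*T**2)
((-10 + 16*18) + h(K(-6)))*s = ((-10 + 16*18) + 6*(2*(-6))**2)*(-853) = ((-10 + 288) + 6*(-12)**2)*(-853) = (278 + 6*144)*(-853) = (278 + 864)*(-853) = 1142*(-853) = -974126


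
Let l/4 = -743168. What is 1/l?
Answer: -1/2972672 ≈ -3.3640e-7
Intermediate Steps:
l = -2972672 (l = 4*(-743168) = -2972672)
1/l = 1/(-2972672) = -1/2972672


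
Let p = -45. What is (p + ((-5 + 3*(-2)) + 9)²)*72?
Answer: -2952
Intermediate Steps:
(p + ((-5 + 3*(-2)) + 9)²)*72 = (-45 + ((-5 + 3*(-2)) + 9)²)*72 = (-45 + ((-5 - 6) + 9)²)*72 = (-45 + (-11 + 9)²)*72 = (-45 + (-2)²)*72 = (-45 + 4)*72 = -41*72 = -2952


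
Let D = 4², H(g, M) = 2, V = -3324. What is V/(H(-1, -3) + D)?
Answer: -554/3 ≈ -184.67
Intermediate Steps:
D = 16
V/(H(-1, -3) + D) = -3324/(2 + 16) = -3324/18 = -3324*1/18 = -554/3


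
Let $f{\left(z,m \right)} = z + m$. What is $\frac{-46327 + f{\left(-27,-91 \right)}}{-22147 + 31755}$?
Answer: $- \frac{46445}{9608} \approx -4.834$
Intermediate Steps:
$f{\left(z,m \right)} = m + z$
$\frac{-46327 + f{\left(-27,-91 \right)}}{-22147 + 31755} = \frac{-46327 - 118}{-22147 + 31755} = \frac{-46327 - 118}{9608} = \left(-46445\right) \frac{1}{9608} = - \frac{46445}{9608}$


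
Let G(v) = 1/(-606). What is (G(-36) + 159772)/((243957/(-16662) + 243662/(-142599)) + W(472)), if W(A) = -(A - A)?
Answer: -12780398522047171/1307879989729 ≈ -9771.8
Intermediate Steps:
W(A) = 0 (W(A) = -1*0 = 0)
G(v) = -1/606
(G(-36) + 159772)/((243957/(-16662) + 243662/(-142599)) + W(472)) = (-1/606 + 159772)/((243957/(-16662) + 243662/(-142599)) + 0) = 96821831/(606*((243957*(-1/16662) + 243662*(-1/142599)) + 0)) = 96821831/(606*((-81319/5554 - 243662/142599) + 0)) = 96821831/(606*(-12949306829/791994846 + 0)) = 96821831/(606*(-12949306829/791994846)) = (96821831/606)*(-791994846/12949306829) = -12780398522047171/1307879989729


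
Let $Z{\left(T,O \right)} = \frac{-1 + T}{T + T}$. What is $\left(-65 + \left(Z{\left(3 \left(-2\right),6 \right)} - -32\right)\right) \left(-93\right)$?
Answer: $\frac{12059}{4} \approx 3014.8$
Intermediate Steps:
$Z{\left(T,O \right)} = \frac{-1 + T}{2 T}$
$\left(-65 + \left(Z{\left(3 \left(-2\right),6 \right)} - -32\right)\right) \left(-93\right) = \left(-65 + \left(\frac{-1 + 3 \left(-2\right)}{2 \cdot 3 \left(-2\right)} - -32\right)\right) \left(-93\right) = \left(-65 + \left(\frac{-1 - 6}{2 \left(-6\right)} + 32\right)\right) \left(-93\right) = \left(-65 + \left(\frac{1}{2} \left(- \frac{1}{6}\right) \left(-7\right) + 32\right)\right) \left(-93\right) = \left(-65 + \left(\frac{7}{12} + 32\right)\right) \left(-93\right) = \left(-65 + \frac{391}{12}\right) \left(-93\right) = \left(- \frac{389}{12}\right) \left(-93\right) = \frac{12059}{4}$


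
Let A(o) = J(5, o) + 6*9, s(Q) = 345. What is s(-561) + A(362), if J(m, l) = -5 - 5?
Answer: 389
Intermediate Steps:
J(m, l) = -10
A(o) = 44 (A(o) = -10 + 6*9 = -10 + 54 = 44)
s(-561) + A(362) = 345 + 44 = 389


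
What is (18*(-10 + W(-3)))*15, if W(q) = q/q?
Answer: -2430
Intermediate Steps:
W(q) = 1
(18*(-10 + W(-3)))*15 = (18*(-10 + 1))*15 = (18*(-9))*15 = -162*15 = -2430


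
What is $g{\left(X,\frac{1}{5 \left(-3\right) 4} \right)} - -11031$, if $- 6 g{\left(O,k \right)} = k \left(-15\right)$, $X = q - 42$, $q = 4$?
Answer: $\frac{264743}{24} \approx 11031.0$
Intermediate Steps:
$X = -38$ ($X = 4 - 42 = -38$)
$g{\left(O,k \right)} = \frac{5 k}{2}$ ($g{\left(O,k \right)} = - \frac{k \left(-15\right)}{6} = - \frac{\left(-15\right) k}{6} = \frac{5 k}{2}$)
$g{\left(X,\frac{1}{5 \left(-3\right) 4} \right)} - -11031 = \frac{5}{2 \cdot 5 \left(-3\right) 4} - -11031 = \frac{5}{2 \left(\left(-15\right) 4\right)} + 11031 = \frac{5}{2 \left(-60\right)} + 11031 = \frac{5}{2} \left(- \frac{1}{60}\right) + 11031 = - \frac{1}{24} + 11031 = \frac{264743}{24}$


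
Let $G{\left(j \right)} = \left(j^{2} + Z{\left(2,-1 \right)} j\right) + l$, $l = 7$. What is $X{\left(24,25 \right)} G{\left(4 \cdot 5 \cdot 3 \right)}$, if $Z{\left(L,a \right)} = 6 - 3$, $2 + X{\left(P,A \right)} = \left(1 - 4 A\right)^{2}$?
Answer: $37108813$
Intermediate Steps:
$X{\left(P,A \right)} = -2 + \left(1 - 4 A\right)^{2}$
$Z{\left(L,a \right)} = 3$ ($Z{\left(L,a \right)} = 6 - 3 = 3$)
$G{\left(j \right)} = 7 + j^{2} + 3 j$ ($G{\left(j \right)} = \left(j^{2} + 3 j\right) + 7 = 7 + j^{2} + 3 j$)
$X{\left(24,25 \right)} G{\left(4 \cdot 5 \cdot 3 \right)} = \left(-2 + \left(-1 + 4 \cdot 25\right)^{2}\right) \left(7 + \left(4 \cdot 5 \cdot 3\right)^{2} + 3 \cdot 4 \cdot 5 \cdot 3\right) = \left(-2 + \left(-1 + 100\right)^{2}\right) \left(7 + \left(20 \cdot 3\right)^{2} + 3 \cdot 20 \cdot 3\right) = \left(-2 + 99^{2}\right) \left(7 + 60^{2} + 3 \cdot 60\right) = \left(-2 + 9801\right) \left(7 + 3600 + 180\right) = 9799 \cdot 3787 = 37108813$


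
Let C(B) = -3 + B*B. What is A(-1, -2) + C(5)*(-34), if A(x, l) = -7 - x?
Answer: -754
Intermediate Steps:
C(B) = -3 + B**2
A(-1, -2) + C(5)*(-34) = (-7 - 1*(-1)) + (-3 + 5**2)*(-34) = (-7 + 1) + (-3 + 25)*(-34) = -6 + 22*(-34) = -6 - 748 = -754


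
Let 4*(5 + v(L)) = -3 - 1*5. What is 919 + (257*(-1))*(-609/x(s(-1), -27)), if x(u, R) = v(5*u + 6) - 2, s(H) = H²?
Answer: -49414/3 ≈ -16471.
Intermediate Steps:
v(L) = -7 (v(L) = -5 + (-3 - 1*5)/4 = -5 + (-3 - 5)/4 = -5 + (¼)*(-8) = -5 - 2 = -7)
x(u, R) = -9 (x(u, R) = -7 - 2 = -9)
919 + (257*(-1))*(-609/x(s(-1), -27)) = 919 + (257*(-1))*(-609/(-9)) = 919 - (-156513)*(-1)/9 = 919 - 257*203/3 = 919 - 52171/3 = -49414/3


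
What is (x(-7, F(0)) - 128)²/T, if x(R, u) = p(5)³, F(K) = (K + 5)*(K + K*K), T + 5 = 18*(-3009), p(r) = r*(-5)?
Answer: -248157009/54167 ≈ -4581.3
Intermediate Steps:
p(r) = -5*r
T = -54167 (T = -5 + 18*(-3009) = -5 - 54162 = -54167)
F(K) = (5 + K)*(K + K²)
x(R, u) = -15625 (x(R, u) = (-5*5)³ = (-25)³ = -15625)
(x(-7, F(0)) - 128)²/T = (-15625 - 128)²/(-54167) = (-15753)²*(-1/54167) = 248157009*(-1/54167) = -248157009/54167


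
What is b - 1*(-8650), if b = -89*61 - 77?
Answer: 3144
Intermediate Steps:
b = -5506 (b = -5429 - 77 = -5506)
b - 1*(-8650) = -5506 - 1*(-8650) = -5506 + 8650 = 3144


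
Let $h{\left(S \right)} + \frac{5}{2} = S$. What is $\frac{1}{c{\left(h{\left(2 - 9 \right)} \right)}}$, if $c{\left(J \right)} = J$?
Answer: $- \frac{2}{19} \approx -0.10526$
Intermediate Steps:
$h{\left(S \right)} = - \frac{5}{2} + S$
$\frac{1}{c{\left(h{\left(2 - 9 \right)} \right)}} = \frac{1}{- \frac{5}{2} + \left(2 - 9\right)} = \frac{1}{- \frac{5}{2} - 7} = \frac{1}{- \frac{19}{2}} = - \frac{2}{19}$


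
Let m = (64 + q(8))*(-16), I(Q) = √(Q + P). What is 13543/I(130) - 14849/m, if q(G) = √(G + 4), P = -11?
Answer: 14849/1021 - 14849*√3/32672 + 13543*√119/119 ≈ 1255.2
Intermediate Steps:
I(Q) = √(-11 + Q) (I(Q) = √(Q - 11) = √(-11 + Q))
q(G) = √(4 + G)
m = -1024 - 32*√3 (m = (64 + √(4 + 8))*(-16) = (64 + √12)*(-16) = (64 + 2*√3)*(-16) = -1024 - 32*√3 ≈ -1079.4)
13543/I(130) - 14849/m = 13543/(√(-11 + 130)) - 14849/(-1024 - 32*√3) = 13543/(√119) - 14849/(-1024 - 32*√3) = 13543*(√119/119) - 14849/(-1024 - 32*√3) = 13543*√119/119 - 14849/(-1024 - 32*√3) = -14849/(-1024 - 32*√3) + 13543*√119/119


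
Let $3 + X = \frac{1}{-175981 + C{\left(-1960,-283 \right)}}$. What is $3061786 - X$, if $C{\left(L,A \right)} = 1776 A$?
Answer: $\frac{2077696335722}{678589} \approx 3.0618 \cdot 10^{6}$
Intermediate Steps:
$X = - \frac{2035768}{678589}$ ($X = -3 + \frac{1}{-175981 + 1776 \left(-283\right)} = -3 + \frac{1}{-175981 - 502608} = -3 + \frac{1}{-678589} = -3 - \frac{1}{678589} = - \frac{2035768}{678589} \approx -3.0$)
$3061786 - X = 3061786 - - \frac{2035768}{678589} = 3061786 + \frac{2035768}{678589} = \frac{2077696335722}{678589}$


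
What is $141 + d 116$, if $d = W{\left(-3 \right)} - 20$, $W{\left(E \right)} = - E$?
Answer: $-1831$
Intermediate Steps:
$d = -17$ ($d = \left(-1\right) \left(-3\right) - 20 = 3 - 20 = -17$)
$141 + d 116 = 141 - 1972 = -1831$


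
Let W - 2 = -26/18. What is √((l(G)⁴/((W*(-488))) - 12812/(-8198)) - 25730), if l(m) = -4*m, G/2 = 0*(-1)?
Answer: 8*I*√6754438774/4099 ≈ 160.4*I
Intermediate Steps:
W = 5/9 (W = 2 - 26/18 = 2 - 26*1/18 = 2 - 13/9 = 5/9 ≈ 0.55556)
G = 0 (G = 2*(0*(-1)) = 2*0 = 0)
√((l(G)⁴/((W*(-488))) - 12812/(-8198)) - 25730) = √(((-4*0)⁴/(((5/9)*(-488))) - 12812/(-8198)) - 25730) = √((0⁴/(-2440/9) - 12812*(-1/8198)) - 25730) = √((0*(-9/2440) + 6406/4099) - 25730) = √((0 + 6406/4099) - 25730) = √(6406/4099 - 25730) = √(-105460864/4099) = 8*I*√6754438774/4099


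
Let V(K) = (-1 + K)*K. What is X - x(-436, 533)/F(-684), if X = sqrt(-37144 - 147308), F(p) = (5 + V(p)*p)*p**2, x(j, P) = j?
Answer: -109/37484781206220 + 2*I*sqrt(46113) ≈ -2.9078e-12 + 429.48*I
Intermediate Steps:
V(K) = K*(-1 + K)
F(p) = p**2*(5 + p**2*(-1 + p)) (F(p) = (5 + (p*(-1 + p))*p)*p**2 = (5 + p**2*(-1 + p))*p**2 = p**2*(5 + p**2*(-1 + p)))
X = 2*I*sqrt(46113) (X = sqrt(-184452) = 2*I*sqrt(46113) ≈ 429.48*I)
X - x(-436, 533)/F(-684) = 2*I*sqrt(46113) - (-436)/((-684)**2*(5 + (-684)**2*(-1 - 684))) = 2*I*sqrt(46113) - (-436)/(467856*(5 + 467856*(-685))) = 2*I*sqrt(46113) - (-436)/(467856*(5 - 320481360)) = 2*I*sqrt(46113) - (-436)/(467856*(-320481355)) = 2*I*sqrt(46113) - (-436)/(-149939124824880) = 2*I*sqrt(46113) - (-436)*(-1)/149939124824880 = 2*I*sqrt(46113) - 1*109/37484781206220 = 2*I*sqrt(46113) - 109/37484781206220 = -109/37484781206220 + 2*I*sqrt(46113)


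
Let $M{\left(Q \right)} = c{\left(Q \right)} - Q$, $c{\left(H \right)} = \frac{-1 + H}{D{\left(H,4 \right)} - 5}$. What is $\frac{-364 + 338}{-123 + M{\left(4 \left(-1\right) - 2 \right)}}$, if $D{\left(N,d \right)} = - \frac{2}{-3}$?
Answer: $\frac{169}{750} \approx 0.22533$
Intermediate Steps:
$D{\left(N,d \right)} = \frac{2}{3}$ ($D{\left(N,d \right)} = \left(-2\right) \left(- \frac{1}{3}\right) = \frac{2}{3}$)
$c{\left(H \right)} = \frac{3}{13} - \frac{3 H}{13}$ ($c{\left(H \right)} = \frac{-1 + H}{\frac{2}{3} - 5} = \frac{-1 + H}{- \frac{13}{3}} = \left(-1 + H\right) \left(- \frac{3}{13}\right) = \frac{3}{13} - \frac{3 H}{13}$)
$M{\left(Q \right)} = \frac{3}{13} - \frac{16 Q}{13}$ ($M{\left(Q \right)} = \left(\frac{3}{13} - \frac{3 Q}{13}\right) - Q = \frac{3}{13} - \frac{16 Q}{13}$)
$\frac{-364 + 338}{-123 + M{\left(4 \left(-1\right) - 2 \right)}} = \frac{-364 + 338}{-123 - \left(- \frac{3}{13} + \frac{16 \left(4 \left(-1\right) - 2\right)}{13}\right)} = - \frac{26}{-123 - \left(- \frac{3}{13} + \frac{16 \left(-4 - 2\right)}{13}\right)} = - \frac{26}{-123 + \left(\frac{3}{13} - - \frac{96}{13}\right)} = - \frac{26}{-123 + \left(\frac{3}{13} + \frac{96}{13}\right)} = - \frac{26}{-123 + \frac{99}{13}} = - \frac{26}{- \frac{1500}{13}} = \left(-26\right) \left(- \frac{13}{1500}\right) = \frac{169}{750}$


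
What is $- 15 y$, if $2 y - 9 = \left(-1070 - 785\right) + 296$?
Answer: $11625$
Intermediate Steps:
$y = -775$ ($y = \frac{9}{2} + \frac{\left(-1070 - 785\right) + 296}{2} = \frac{9}{2} + \frac{-1855 + 296}{2} = \frac{9}{2} + \frac{1}{2} \left(-1559\right) = \frac{9}{2} - \frac{1559}{2} = -775$)
$- 15 y = \left(-15\right) \left(-775\right) = 11625$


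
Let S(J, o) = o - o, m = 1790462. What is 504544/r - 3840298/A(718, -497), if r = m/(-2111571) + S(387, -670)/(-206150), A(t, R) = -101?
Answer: -50363760351674/90418331 ≈ -5.5701e+5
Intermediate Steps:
S(J, o) = 0
r = -1790462/2111571 (r = 1790462/(-2111571) + 0/(-206150) = 1790462*(-1/2111571) + 0*(-1/206150) = -1790462/2111571 + 0 = -1790462/2111571 ≈ -0.84793)
504544/r - 3840298/A(718, -497) = 504544/(-1790462/2111571) - 3840298/(-101) = 504544*(-2111571/1790462) - 3840298*(-1/101) = -532690239312/895231 + 3840298/101 = -50363760351674/90418331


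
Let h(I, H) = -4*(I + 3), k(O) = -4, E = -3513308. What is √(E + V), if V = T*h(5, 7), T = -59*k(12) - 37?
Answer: 2*I*√879919 ≈ 1876.1*I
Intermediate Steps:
h(I, H) = -12 - 4*I (h(I, H) = -4*(3 + I) = -12 - 4*I)
T = 199 (T = -59*(-4) - 37 = 236 - 37 = 199)
V = -6368 (V = 199*(-12 - 4*5) = 199*(-12 - 20) = 199*(-32) = -6368)
√(E + V) = √(-3513308 - 6368) = √(-3519676) = 2*I*√879919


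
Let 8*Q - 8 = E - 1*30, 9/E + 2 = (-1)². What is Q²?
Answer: 961/64 ≈ 15.016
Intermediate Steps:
E = -9 (E = 9/(-2 + (-1)²) = 9/(-2 + 1) = 9/(-1) = 9*(-1) = -9)
Q = -31/8 (Q = 1 + (-9 - 1*30)/8 = 1 + (-9 - 30)/8 = 1 + (⅛)*(-39) = 1 - 39/8 = -31/8 ≈ -3.8750)
Q² = (-31/8)² = 961/64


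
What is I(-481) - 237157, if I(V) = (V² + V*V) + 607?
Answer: 226172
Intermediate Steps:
I(V) = 607 + 2*V² (I(V) = (V² + V²) + 607 = 2*V² + 607 = 607 + 2*V²)
I(-481) - 237157 = (607 + 2*(-481)²) - 237157 = (607 + 2*231361) - 237157 = (607 + 462722) - 237157 = 463329 - 237157 = 226172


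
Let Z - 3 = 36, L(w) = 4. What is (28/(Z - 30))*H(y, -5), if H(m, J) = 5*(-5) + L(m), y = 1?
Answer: -196/3 ≈ -65.333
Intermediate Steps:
Z = 39 (Z = 3 + 36 = 39)
H(m, J) = -21 (H(m, J) = 5*(-5) + 4 = -25 + 4 = -21)
(28/(Z - 30))*H(y, -5) = (28/(39 - 30))*(-21) = (28/9)*(-21) = -196/3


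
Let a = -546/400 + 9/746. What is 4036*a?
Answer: -101837361/18650 ≈ -5460.4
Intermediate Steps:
a = -100929/74600 (a = -546*1/400 + 9*(1/746) = -273/200 + 9/746 = -100929/74600 ≈ -1.3529)
4036*a = 4036*(-100929/74600) = -101837361/18650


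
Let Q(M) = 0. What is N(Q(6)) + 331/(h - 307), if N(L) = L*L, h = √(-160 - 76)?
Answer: -101617/94485 - 662*I*√59/94485 ≈ -1.0755 - 0.053817*I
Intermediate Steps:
h = 2*I*√59 (h = √(-236) = 2*I*√59 ≈ 15.362*I)
N(L) = L²
N(Q(6)) + 331/(h - 307) = 0² + 331/(2*I*√59 - 307) = 0 + 331/(-307 + 2*I*√59) = 331/(-307 + 2*I*√59)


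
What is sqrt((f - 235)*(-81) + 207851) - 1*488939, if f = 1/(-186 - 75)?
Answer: -488939 + sqrt(190811387)/29 ≈ -4.8846e+5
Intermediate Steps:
f = -1/261 (f = 1/(-261) = -1/261 ≈ -0.0038314)
sqrt((f - 235)*(-81) + 207851) - 1*488939 = sqrt((-1/261 - 235)*(-81) + 207851) - 1*488939 = sqrt(-61336/261*(-81) + 207851) - 488939 = sqrt(552024/29 + 207851) - 488939 = sqrt(6579703/29) - 488939 = sqrt(190811387)/29 - 488939 = -488939 + sqrt(190811387)/29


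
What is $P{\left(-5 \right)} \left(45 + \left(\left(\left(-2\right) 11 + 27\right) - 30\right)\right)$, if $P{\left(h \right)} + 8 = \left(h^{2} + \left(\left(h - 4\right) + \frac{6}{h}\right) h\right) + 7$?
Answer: $1500$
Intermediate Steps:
$P{\left(h \right)} = -1 + h^{2} + h \left(-4 + h + \frac{6}{h}\right)$ ($P{\left(h \right)} = -8 + \left(\left(h^{2} + \left(\left(h - 4\right) + \frac{6}{h}\right) h\right) + 7\right) = -8 + \left(\left(h^{2} + \left(\left(-4 + h\right) + \frac{6}{h}\right) h\right) + 7\right) = -8 + \left(\left(h^{2} + \left(-4 + h + \frac{6}{h}\right) h\right) + 7\right) = -8 + \left(\left(h^{2} + h \left(-4 + h + \frac{6}{h}\right)\right) + 7\right) = -8 + \left(7 + h^{2} + h \left(-4 + h + \frac{6}{h}\right)\right) = -1 + h^{2} + h \left(-4 + h + \frac{6}{h}\right)$)
$P{\left(-5 \right)} \left(45 + \left(\left(\left(-2\right) 11 + 27\right) - 30\right)\right) = \left(5 - -20 + 2 \left(-5\right)^{2}\right) \left(45 + \left(\left(\left(-2\right) 11 + 27\right) - 30\right)\right) = \left(5 + 20 + 2 \cdot 25\right) \left(45 + \left(\left(-22 + 27\right) - 30\right)\right) = \left(5 + 20 + 50\right) \left(45 + \left(5 - 30\right)\right) = 75 \left(45 - 25\right) = 75 \cdot 20 = 1500$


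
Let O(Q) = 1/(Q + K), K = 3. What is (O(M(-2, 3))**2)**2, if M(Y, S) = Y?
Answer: 1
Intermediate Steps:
O(Q) = 1/(3 + Q) (O(Q) = 1/(Q + 3) = 1/(3 + Q))
(O(M(-2, 3))**2)**2 = ((1/(3 - 2))**2)**2 = ((1/1)**2)**2 = (1**2)**2 = 1**2 = 1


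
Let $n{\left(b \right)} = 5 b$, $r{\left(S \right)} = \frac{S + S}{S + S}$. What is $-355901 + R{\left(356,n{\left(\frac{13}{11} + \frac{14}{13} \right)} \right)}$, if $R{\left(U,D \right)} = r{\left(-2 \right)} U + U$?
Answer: $-355189$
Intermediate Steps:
$r{\left(S \right)} = 1$ ($r{\left(S \right)} = \frac{2 S}{2 S} = 2 S \frac{1}{2 S} = 1$)
$R{\left(U,D \right)} = 2 U$ ($R{\left(U,D \right)} = 1 U + U = U + U = 2 U$)
$-355901 + R{\left(356,n{\left(\frac{13}{11} + \frac{14}{13} \right)} \right)} = -355901 + 2 \cdot 356 = -355901 + 712 = -355189$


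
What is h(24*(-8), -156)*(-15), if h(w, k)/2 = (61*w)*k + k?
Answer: -54807480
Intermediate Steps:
h(w, k) = 2*k + 122*k*w (h(w, k) = 2*((61*w)*k + k) = 2*(61*k*w + k) = 2*(k + 61*k*w) = 2*k + 122*k*w)
h(24*(-8), -156)*(-15) = (2*(-156)*(1 + 61*(24*(-8))))*(-15) = (2*(-156)*(1 + 61*(-192)))*(-15) = (2*(-156)*(1 - 11712))*(-15) = (2*(-156)*(-11711))*(-15) = 3653832*(-15) = -54807480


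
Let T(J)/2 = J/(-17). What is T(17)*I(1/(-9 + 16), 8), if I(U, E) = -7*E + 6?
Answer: 100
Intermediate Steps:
T(J) = -2*J/17 (T(J) = 2*(J/(-17)) = 2*(J*(-1/17)) = 2*(-J/17) = -2*J/17)
I(U, E) = 6 - 7*E
T(17)*I(1/(-9 + 16), 8) = (-2/17*17)*(6 - 7*8) = -2*(6 - 56) = -2*(-50) = 100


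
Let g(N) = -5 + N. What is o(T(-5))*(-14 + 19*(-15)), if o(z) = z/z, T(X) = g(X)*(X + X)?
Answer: -299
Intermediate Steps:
T(X) = 2*X*(-5 + X) (T(X) = (-5 + X)*(X + X) = (-5 + X)*(2*X) = 2*X*(-5 + X))
o(z) = 1
o(T(-5))*(-14 + 19*(-15)) = 1*(-14 + 19*(-15)) = 1*(-14 - 285) = 1*(-299) = -299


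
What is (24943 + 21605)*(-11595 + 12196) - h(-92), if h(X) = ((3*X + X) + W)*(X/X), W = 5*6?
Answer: 27975686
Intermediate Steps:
W = 30
h(X) = 30 + 4*X (h(X) = ((3*X + X) + 30)*(X/X) = (4*X + 30)*1 = (30 + 4*X)*1 = 30 + 4*X)
(24943 + 21605)*(-11595 + 12196) - h(-92) = (24943 + 21605)*(-11595 + 12196) - (30 + 4*(-92)) = 46548*601 - (30 - 368) = 27975348 - 1*(-338) = 27975348 + 338 = 27975686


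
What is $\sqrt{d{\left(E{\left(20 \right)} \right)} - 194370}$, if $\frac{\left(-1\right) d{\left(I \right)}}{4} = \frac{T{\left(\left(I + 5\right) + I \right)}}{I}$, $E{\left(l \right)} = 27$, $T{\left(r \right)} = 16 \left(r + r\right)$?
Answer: $\frac{i \sqrt{15766626}}{9} \approx 441.19 i$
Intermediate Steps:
$T{\left(r \right)} = 32 r$ ($T{\left(r \right)} = 16 \cdot 2 r = 32 r$)
$d{\left(I \right)} = - \frac{4 \left(160 + 64 I\right)}{I}$ ($d{\left(I \right)} = - 4 \frac{32 \left(\left(I + 5\right) + I\right)}{I} = - 4 \frac{32 \left(\left(5 + I\right) + I\right)}{I} = - 4 \frac{32 \left(5 + 2 I\right)}{I} = - 4 \frac{160 + 64 I}{I} = - \frac{4 \left(160 + 64 I\right)}{I}$)
$\sqrt{d{\left(E{\left(20 \right)} \right)} - 194370} = \sqrt{\left(-256 - \frac{640}{27}\right) - 194370} = \sqrt{- \frac{7552}{27} - 194370} = \sqrt{- \frac{5255542}{27}} = \frac{i \sqrt{15766626}}{9}$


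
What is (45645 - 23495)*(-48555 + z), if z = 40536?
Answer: -177620850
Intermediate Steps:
(45645 - 23495)*(-48555 + z) = (45645 - 23495)*(-48555 + 40536) = 22150*(-8019) = -177620850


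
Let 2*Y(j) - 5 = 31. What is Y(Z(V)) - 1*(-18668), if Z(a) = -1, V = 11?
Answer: 18686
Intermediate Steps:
Y(j) = 18 (Y(j) = 5/2 + (½)*31 = 5/2 + 31/2 = 18)
Y(Z(V)) - 1*(-18668) = 18 - 1*(-18668) = 18 + 18668 = 18686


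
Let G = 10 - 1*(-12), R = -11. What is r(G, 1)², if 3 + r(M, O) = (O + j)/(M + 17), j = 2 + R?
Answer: 15625/1521 ≈ 10.273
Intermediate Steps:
j = -9 (j = 2 - 11 = -9)
G = 22 (G = 10 + 12 = 22)
r(M, O) = -3 + (-9 + O)/(17 + M) (r(M, O) = -3 + (O - 9)/(M + 17) = -3 + (-9 + O)/(17 + M))
r(G, 1)² = ((-60 + 1 - 3*22)/(17 + 22))² = ((-60 + 1 - 66)/39)² = ((1/39)*(-125))² = (-125/39)² = 15625/1521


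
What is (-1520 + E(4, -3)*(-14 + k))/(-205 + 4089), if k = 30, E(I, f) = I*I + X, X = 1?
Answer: -312/971 ≈ -0.32132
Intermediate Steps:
E(I, f) = 1 + I**2 (E(I, f) = I*I + 1 = I**2 + 1 = 1 + I**2)
(-1520 + E(4, -3)*(-14 + k))/(-205 + 4089) = (-1520 + (1 + 4**2)*(-14 + 30))/(-205 + 4089) = (-1520 + (1 + 16)*16)/3884 = (-1520 + 17*16)*(1/3884) = (-1520 + 272)*(1/3884) = -1248*1/3884 = -312/971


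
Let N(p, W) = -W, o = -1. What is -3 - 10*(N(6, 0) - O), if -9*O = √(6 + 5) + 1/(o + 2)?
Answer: -37/9 - 10*√11/9 ≈ -7.7962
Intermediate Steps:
O = -⅑ - √11/9 (O = -(√(6 + 5) + 1/(-1 + 2))/9 = -(√11 + 1/1)/9 = -(√11 + 1)/9 = -(1 + √11)/9 = -⅑ - √11/9 ≈ -0.47962)
-3 - 10*(N(6, 0) - O) = -3 - 10*(-1*0 - (-⅑ - √11/9)) = -3 - 10*(0 + (⅑ + √11/9)) = -3 - 10*(⅑ + √11/9) = -3 + (-10/9 - 10*√11/9) = -37/9 - 10*√11/9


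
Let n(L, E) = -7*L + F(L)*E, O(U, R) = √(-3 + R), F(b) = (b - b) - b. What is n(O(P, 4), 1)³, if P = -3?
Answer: -512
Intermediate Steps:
F(b) = -b (F(b) = 0 - b = -b)
n(L, E) = -7*L - E*L (n(L, E) = -7*L + (-L)*E = -7*L - E*L)
n(O(P, 4), 1)³ = (√(-3 + 4)*(-7 - 1*1))³ = (√1*(-7 - 1))³ = (1*(-8))³ = (-8)³ = -512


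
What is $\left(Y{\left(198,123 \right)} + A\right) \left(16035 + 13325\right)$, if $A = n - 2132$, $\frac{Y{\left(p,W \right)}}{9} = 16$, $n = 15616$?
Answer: $400118080$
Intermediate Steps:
$Y{\left(p,W \right)} = 144$ ($Y{\left(p,W \right)} = 9 \cdot 16 = 144$)
$A = 13484$ ($A = 15616 - 2132 = 13484$)
$\left(Y{\left(198,123 \right)} + A\right) \left(16035 + 13325\right) = \left(144 + 13484\right) \left(16035 + 13325\right) = 13628 \cdot 29360 = 400118080$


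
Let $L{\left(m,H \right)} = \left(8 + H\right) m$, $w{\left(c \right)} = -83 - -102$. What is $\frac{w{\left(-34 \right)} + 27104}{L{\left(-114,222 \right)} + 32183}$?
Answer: $\frac{27123}{5963} \approx 4.5485$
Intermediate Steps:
$w{\left(c \right)} = 19$ ($w{\left(c \right)} = -83 + 102 = 19$)
$L{\left(m,H \right)} = m \left(8 + H\right)$
$\frac{w{\left(-34 \right)} + 27104}{L{\left(-114,222 \right)} + 32183} = \frac{19 + 27104}{- 114 \left(8 + 222\right) + 32183} = \frac{27123}{\left(-114\right) 230 + 32183} = \frac{27123}{-26220 + 32183} = \frac{27123}{5963}$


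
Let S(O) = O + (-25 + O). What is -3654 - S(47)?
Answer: -3723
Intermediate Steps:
S(O) = -25 + 2*O
-3654 - S(47) = -3654 - (-25 + 2*47) = -3654 - (-25 + 94) = -3654 - 1*69 = -3654 - 69 = -3723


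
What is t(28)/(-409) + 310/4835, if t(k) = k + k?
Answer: -28794/395503 ≈ -0.072803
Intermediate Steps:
t(k) = 2*k
t(28)/(-409) + 310/4835 = (2*28)/(-409) + 310/4835 = 56*(-1/409) + 310*(1/4835) = -56/409 + 62/967 = -28794/395503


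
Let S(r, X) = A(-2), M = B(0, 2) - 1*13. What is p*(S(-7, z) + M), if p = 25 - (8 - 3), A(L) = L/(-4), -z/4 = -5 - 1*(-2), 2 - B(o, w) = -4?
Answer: -130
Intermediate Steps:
B(o, w) = 6 (B(o, w) = 2 - 1*(-4) = 2 + 4 = 6)
z = 12 (z = -4*(-5 - 1*(-2)) = -4*(-5 + 2) = -4*(-3) = 12)
A(L) = -L/4 (A(L) = L*(-1/4) = -L/4)
M = -7 (M = 6 - 1*13 = 6 - 13 = -7)
S(r, X) = 1/2 (S(r, X) = -1/4*(-2) = 1/2)
p = 20 (p = 25 - 1*5 = 25 - 5 = 20)
p*(S(-7, z) + M) = 20*(1/2 - 7) = 20*(-13/2) = -130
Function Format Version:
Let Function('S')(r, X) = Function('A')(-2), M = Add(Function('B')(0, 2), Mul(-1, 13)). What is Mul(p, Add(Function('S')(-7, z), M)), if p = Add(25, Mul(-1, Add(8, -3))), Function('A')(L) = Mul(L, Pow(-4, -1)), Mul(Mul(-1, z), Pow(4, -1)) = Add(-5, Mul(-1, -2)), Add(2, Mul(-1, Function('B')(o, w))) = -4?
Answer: -130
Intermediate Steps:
Function('B')(o, w) = 6 (Function('B')(o, w) = Add(2, Mul(-1, -4)) = Add(2, 4) = 6)
z = 12 (z = Mul(-4, Add(-5, Mul(-1, -2))) = Mul(-4, Add(-5, 2)) = Mul(-4, -3) = 12)
Function('A')(L) = Mul(Rational(-1, 4), L) (Function('A')(L) = Mul(L, Rational(-1, 4)) = Mul(Rational(-1, 4), L))
M = -7 (M = Add(6, Mul(-1, 13)) = Add(6, -13) = -7)
Function('S')(r, X) = Rational(1, 2) (Function('S')(r, X) = Mul(Rational(-1, 4), -2) = Rational(1, 2))
p = 20 (p = Add(25, Mul(-1, 5)) = Add(25, -5) = 20)
Mul(p, Add(Function('S')(-7, z), M)) = Mul(20, Add(Rational(1, 2), -7)) = Mul(20, Rational(-13, 2)) = -130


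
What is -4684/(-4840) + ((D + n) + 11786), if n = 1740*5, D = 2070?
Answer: 27293931/1210 ≈ 22557.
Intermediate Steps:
n = 8700
-4684/(-4840) + ((D + n) + 11786) = -4684/(-4840) + ((2070 + 8700) + 11786) = -4684*(-1/4840) + (10770 + 11786) = 1171/1210 + 22556 = 27293931/1210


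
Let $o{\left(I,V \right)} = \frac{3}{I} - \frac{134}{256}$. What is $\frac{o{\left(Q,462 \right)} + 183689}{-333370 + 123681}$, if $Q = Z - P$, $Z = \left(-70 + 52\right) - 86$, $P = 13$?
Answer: $- \frac{916972747}{1046767488} \approx -0.876$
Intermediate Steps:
$Z = -104$ ($Z = -18 - 86 = -104$)
$Q = -117$ ($Q = -104 - 13 = -117$)
$o{\left(I,V \right)} = - \frac{67}{128} + \frac{3}{I}$ ($o{\left(I,V \right)} = \frac{3}{I} - \frac{67}{128} = - \frac{67}{128} + \frac{3}{I}$)
$\frac{o{\left(Q,462 \right)} + 183689}{-333370 + 123681} = \frac{\left(- \frac{67}{128} + \frac{3}{-117}\right) + 183689}{-333370 + 123681} = \frac{\left(- \frac{67}{128} + 3 \left(- \frac{1}{117}\right)\right) + 183689}{-209689} = \left(\left(- \frac{67}{128} - \frac{1}{39}\right) + 183689\right) \left(- \frac{1}{209689}\right) = \left(- \frac{2741}{4992} + 183689\right) \left(- \frac{1}{209689}\right) = \frac{916972747}{4992} \left(- \frac{1}{209689}\right) = - \frac{916972747}{1046767488}$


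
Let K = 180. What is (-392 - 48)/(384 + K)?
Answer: -110/141 ≈ -0.78014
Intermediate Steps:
(-392 - 48)/(384 + K) = (-392 - 48)/(384 + 180) = -440/564 = -440*1/564 = -110/141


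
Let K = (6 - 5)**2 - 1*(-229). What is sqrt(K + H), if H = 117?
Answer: sqrt(347) ≈ 18.628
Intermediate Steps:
K = 230 (K = 1**2 + 229 = 1 + 229 = 230)
sqrt(K + H) = sqrt(230 + 117) = sqrt(347)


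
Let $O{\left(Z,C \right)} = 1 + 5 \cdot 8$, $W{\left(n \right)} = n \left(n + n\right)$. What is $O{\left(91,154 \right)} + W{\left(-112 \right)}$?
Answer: $25129$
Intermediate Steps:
$W{\left(n \right)} = 2 n^{2}$ ($W{\left(n \right)} = n 2 n = 2 n^{2}$)
$O{\left(Z,C \right)} = 41$ ($O{\left(Z,C \right)} = 1 + 40 = 41$)
$O{\left(91,154 \right)} + W{\left(-112 \right)} = 41 + 2 \left(-112\right)^{2} = 41 + 2 \cdot 12544 = 41 + 25088 = 25129$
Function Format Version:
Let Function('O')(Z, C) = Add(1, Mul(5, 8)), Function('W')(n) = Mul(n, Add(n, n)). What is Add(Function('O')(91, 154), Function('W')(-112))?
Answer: 25129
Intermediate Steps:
Function('W')(n) = Mul(2, Pow(n, 2)) (Function('W')(n) = Mul(n, Mul(2, n)) = Mul(2, Pow(n, 2)))
Function('O')(Z, C) = 41 (Function('O')(Z, C) = Add(1, 40) = 41)
Add(Function('O')(91, 154), Function('W')(-112)) = Add(41, Mul(2, Pow(-112, 2))) = Add(41, Mul(2, 12544)) = Add(41, 25088) = 25129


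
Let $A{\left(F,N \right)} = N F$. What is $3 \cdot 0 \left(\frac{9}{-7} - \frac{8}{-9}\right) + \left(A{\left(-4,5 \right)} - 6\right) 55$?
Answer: $-1430$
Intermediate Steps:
$A{\left(F,N \right)} = F N$
$3 \cdot 0 \left(\frac{9}{-7} - \frac{8}{-9}\right) + \left(A{\left(-4,5 \right)} - 6\right) 55 = 3 \cdot 0 \left(\frac{9}{-7} - \frac{8}{-9}\right) + \left(\left(-4\right) 5 - 6\right) 55 = 3 \cdot 0 \left(9 \left(- \frac{1}{7}\right) - - \frac{8}{9}\right) + \left(-20 - 6\right) 55 = 3 \cdot 0 \left(- \frac{9}{7} + \frac{8}{9}\right) - 1430 = 3 \cdot 0 \left(- \frac{25}{63}\right) - 1430 = 3 \cdot 0 - 1430 = 0 - 1430 = -1430$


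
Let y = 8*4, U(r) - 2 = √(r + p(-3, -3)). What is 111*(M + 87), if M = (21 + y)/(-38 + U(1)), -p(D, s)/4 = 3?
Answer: 12409911/1307 - 5883*I*√11/1307 ≈ 9495.0 - 14.929*I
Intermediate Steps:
p(D, s) = -12 (p(D, s) = -4*3 = -12)
U(r) = 2 + √(-12 + r) (U(r) = 2 + √(r - 12) = 2 + √(-12 + r))
y = 32
M = 53/(-36 + I*√11) (M = (21 + 32)/(-38 + (2 + √(-12 + 1))) = 53/(-38 + (2 + √(-11))) = 53/(-38 + (2 + I*√11)) = 53/(-36 + I*√11) ≈ -1.4598 - 0.13449*I)
111*(M + 87) = 111*((-1908/1307 - 53*I*√11/1307) + 87) = 111*(111801/1307 - 53*I*√11/1307) = 12409911/1307 - 5883*I*√11/1307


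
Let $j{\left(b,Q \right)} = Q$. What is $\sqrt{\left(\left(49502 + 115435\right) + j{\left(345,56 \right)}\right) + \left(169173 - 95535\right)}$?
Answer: $\sqrt{238631} \approx 488.5$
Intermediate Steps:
$\sqrt{\left(\left(49502 + 115435\right) + j{\left(345,56 \right)}\right) + \left(169173 - 95535\right)} = \sqrt{\left(\left(49502 + 115435\right) + 56\right) + \left(169173 - 95535\right)} = \sqrt{\left(164937 + 56\right) + \left(169173 - 95535\right)} = \sqrt{164993 + 73638} = \sqrt{238631}$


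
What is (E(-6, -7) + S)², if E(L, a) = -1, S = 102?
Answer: 10201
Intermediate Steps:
(E(-6, -7) + S)² = (-1 + 102)² = 101² = 10201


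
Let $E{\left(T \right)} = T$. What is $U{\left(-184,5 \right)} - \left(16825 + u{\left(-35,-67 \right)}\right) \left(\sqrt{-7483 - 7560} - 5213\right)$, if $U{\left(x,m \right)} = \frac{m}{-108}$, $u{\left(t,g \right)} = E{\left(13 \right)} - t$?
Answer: $\frac{9499566487}{108} - 118111 i \sqrt{307} \approx 8.7959 \cdot 10^{7} - 2.0695 \cdot 10^{6} i$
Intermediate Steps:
$u{\left(t,g \right)} = 13 - t$
$U{\left(x,m \right)} = - \frac{m}{108}$ ($U{\left(x,m \right)} = m \left(- \frac{1}{108}\right) = - \frac{m}{108}$)
$U{\left(-184,5 \right)} - \left(16825 + u{\left(-35,-67 \right)}\right) \left(\sqrt{-7483 - 7560} - 5213\right) = \left(- \frac{1}{108}\right) 5 - \left(16825 + \left(13 - -35\right)\right) \left(\sqrt{-7483 - 7560} - 5213\right) = - \frac{5}{108} - \left(16825 + \left(13 + 35\right)\right) \left(\sqrt{-15043} - 5213\right) = - \frac{5}{108} - \left(16825 + 48\right) \left(7 i \sqrt{307} - 5213\right) = - \frac{5}{108} - 16873 \left(-5213 + 7 i \sqrt{307}\right) = - \frac{5}{108} - \left(-87958949 + 118111 i \sqrt{307}\right) = - \frac{5}{108} + \left(87958949 - 118111 i \sqrt{307}\right) = \frac{9499566487}{108} - 118111 i \sqrt{307}$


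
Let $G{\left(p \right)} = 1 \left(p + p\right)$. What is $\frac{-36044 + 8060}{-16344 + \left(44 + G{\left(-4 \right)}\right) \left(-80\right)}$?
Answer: $\frac{1166}{801} \approx 1.4557$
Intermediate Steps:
$G{\left(p \right)} = 2 p$ ($G{\left(p \right)} = 1 \cdot 2 p = 2 p$)
$\frac{-36044 + 8060}{-16344 + \left(44 + G{\left(-4 \right)}\right) \left(-80\right)} = \frac{-36044 + 8060}{-16344 + \left(44 + 2 \left(-4\right)\right) \left(-80\right)} = - \frac{27984}{-16344 + \left(44 - 8\right) \left(-80\right)} = - \frac{27984}{-16344 + 36 \left(-80\right)} = - \frac{27984}{-16344 - 2880} = - \frac{27984}{-19224} = \left(-27984\right) \left(- \frac{1}{19224}\right) = \frac{1166}{801}$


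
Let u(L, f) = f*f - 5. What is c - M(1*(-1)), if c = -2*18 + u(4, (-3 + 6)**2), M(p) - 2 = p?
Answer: 39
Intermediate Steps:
u(L, f) = -5 + f**2 (u(L, f) = f**2 - 5 = -5 + f**2)
M(p) = 2 + p
c = 40 (c = -2*18 + (-5 + ((-3 + 6)**2)**2) = -36 + (-5 + (3**2)**2) = -36 + (-5 + 9**2) = -36 + (-5 + 81) = -36 + 76 = 40)
c - M(1*(-1)) = 40 - (2 + 1*(-1)) = 40 - (2 - 1) = 40 - 1*1 = 40 - 1 = 39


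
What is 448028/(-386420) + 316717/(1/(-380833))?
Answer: -11652136237750912/96605 ≈ -1.2062e+11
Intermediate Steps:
448028/(-386420) + 316717/(1/(-380833)) = 448028*(-1/386420) + 316717/(-1/380833) = -112007/96605 + 316717*(-380833) = -112007/96605 - 120616285261 = -11652136237750912/96605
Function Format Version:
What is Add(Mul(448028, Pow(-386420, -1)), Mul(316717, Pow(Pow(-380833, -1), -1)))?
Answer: Rational(-11652136237750912, 96605) ≈ -1.2062e+11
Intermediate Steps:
Add(Mul(448028, Pow(-386420, -1)), Mul(316717, Pow(Pow(-380833, -1), -1))) = Add(Mul(448028, Rational(-1, 386420)), Mul(316717, Pow(Rational(-1, 380833), -1))) = Add(Rational(-112007, 96605), Mul(316717, -380833)) = Add(Rational(-112007, 96605), -120616285261) = Rational(-11652136237750912, 96605)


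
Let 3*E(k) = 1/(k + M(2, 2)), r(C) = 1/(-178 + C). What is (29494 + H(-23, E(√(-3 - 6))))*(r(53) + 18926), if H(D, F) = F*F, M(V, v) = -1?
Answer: 1744384499428/3125 + 788583*I/6250 ≈ 5.582e+8 + 126.17*I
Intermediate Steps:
E(k) = 1/(3*(-1 + k)) (E(k) = 1/(3*(k - 1)) = 1/(3*(-1 + k)))
H(D, F) = F²
(29494 + H(-23, E(√(-3 - 6))))*(r(53) + 18926) = (29494 + (1/(3*(-1 + √(-3 - 6))))²)*(1/(-178 + 53) + 18926) = (29494 + (1/(3*(-1 + √(-9))))²)*(1/(-125) + 18926) = (29494 + (1/(3*(-1 + 3*I)))²)*(-1/125 + 18926) = (29494 + (((-1 - 3*I)/10)/3)²)*(2365749/125) = (29494 + ((-1 - 3*I)/30)²)*(2365749/125) = (29494 + (-1 - 3*I)²/900)*(2365749/125) = 69775401006/125 + 262861*(-1 - 3*I)²/12500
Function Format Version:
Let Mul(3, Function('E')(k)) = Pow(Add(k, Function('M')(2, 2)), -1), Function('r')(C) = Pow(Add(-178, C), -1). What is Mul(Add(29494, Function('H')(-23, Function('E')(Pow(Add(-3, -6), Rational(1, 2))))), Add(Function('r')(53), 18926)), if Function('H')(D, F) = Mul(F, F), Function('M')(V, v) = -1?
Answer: Add(Rational(1744384499428, 3125), Mul(Rational(788583, 6250), I)) ≈ Add(5.5820e+8, Mul(126.17, I))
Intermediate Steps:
Function('E')(k) = Mul(Rational(1, 3), Pow(Add(-1, k), -1)) (Function('E')(k) = Mul(Rational(1, 3), Pow(Add(k, -1), -1)) = Mul(Rational(1, 3), Pow(Add(-1, k), -1)))
Function('H')(D, F) = Pow(F, 2)
Mul(Add(29494, Function('H')(-23, Function('E')(Pow(Add(-3, -6), Rational(1, 2))))), Add(Function('r')(53), 18926)) = Mul(Add(29494, Pow(Mul(Rational(1, 3), Pow(Add(-1, Pow(Add(-3, -6), Rational(1, 2))), -1)), 2)), Add(Pow(Add(-178, 53), -1), 18926)) = Mul(Add(29494, Pow(Mul(Rational(1, 3), Pow(Add(-1, Pow(-9, Rational(1, 2))), -1)), 2)), Add(Pow(-125, -1), 18926)) = Mul(Add(29494, Pow(Mul(Rational(1, 3), Pow(Add(-1, Mul(3, I)), -1)), 2)), Add(Rational(-1, 125), 18926)) = Mul(Add(29494, Pow(Mul(Rational(1, 3), Mul(Rational(1, 10), Add(-1, Mul(-3, I)))), 2)), Rational(2365749, 125)) = Mul(Add(29494, Pow(Mul(Rational(1, 30), Add(-1, Mul(-3, I))), 2)), Rational(2365749, 125)) = Mul(Add(29494, Mul(Rational(1, 900), Pow(Add(-1, Mul(-3, I)), 2))), Rational(2365749, 125)) = Add(Rational(69775401006, 125), Mul(Rational(262861, 12500), Pow(Add(-1, Mul(-3, I)), 2)))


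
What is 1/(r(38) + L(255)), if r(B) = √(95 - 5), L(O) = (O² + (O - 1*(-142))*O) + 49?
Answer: 166309/27658683391 - 3*√10/27658683391 ≈ 6.0126e-6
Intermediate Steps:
L(O) = 49 + O² + O*(142 + O) (L(O) = (O² + (O + 142)*O) + 49 = (O² + (142 + O)*O) + 49 = (O² + O*(142 + O)) + 49 = 49 + O² + O*(142 + O))
r(B) = 3*√10 (r(B) = √90 = 3*√10)
1/(r(38) + L(255)) = 1/(3*√10 + (49 + 2*255² + 142*255)) = 1/(3*√10 + (49 + 2*65025 + 36210)) = 1/(3*√10 + (49 + 130050 + 36210)) = 1/(3*√10 + 166309) = 1/(166309 + 3*√10)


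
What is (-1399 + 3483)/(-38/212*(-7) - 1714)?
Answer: -220904/181551 ≈ -1.2168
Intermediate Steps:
(-1399 + 3483)/(-38/212*(-7) - 1714) = 2084/(-38*1/212*(-7) - 1714) = 2084/(-19/106*(-7) - 1714) = 2084/(133/106 - 1714) = 2084/(-181551/106) = 2084*(-106/181551) = -220904/181551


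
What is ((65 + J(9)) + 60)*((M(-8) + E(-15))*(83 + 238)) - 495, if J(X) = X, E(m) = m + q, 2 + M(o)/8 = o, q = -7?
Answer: -4387923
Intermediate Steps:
M(o) = -16 + 8*o
E(m) = -7 + m (E(m) = m - 7 = -7 + m)
((65 + J(9)) + 60)*((M(-8) + E(-15))*(83 + 238)) - 495 = ((65 + 9) + 60)*(((-16 + 8*(-8)) + (-7 - 15))*(83 + 238)) - 495 = (74 + 60)*(((-16 - 64) - 22)*321) - 495 = 134*((-80 - 22)*321) - 495 = 134*(-102*321) - 495 = 134*(-32742) - 495 = -4387428 - 495 = -4387923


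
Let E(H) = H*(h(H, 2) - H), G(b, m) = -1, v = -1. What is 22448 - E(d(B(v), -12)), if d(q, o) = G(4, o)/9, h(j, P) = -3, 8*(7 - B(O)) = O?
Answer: 1818262/81 ≈ 22448.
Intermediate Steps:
B(O) = 7 - O/8
d(q, o) = -⅑ (d(q, o) = -1/9 = -1*⅑ = -⅑)
E(H) = H*(-3 - H)
22448 - E(d(B(v), -12)) = 22448 - (-1)*(-1)*(3 - ⅑)/9 = 22448 - (-1)*(-1)*26/(9*9) = 22448 - 1*26/81 = 22448 - 26/81 = 1818262/81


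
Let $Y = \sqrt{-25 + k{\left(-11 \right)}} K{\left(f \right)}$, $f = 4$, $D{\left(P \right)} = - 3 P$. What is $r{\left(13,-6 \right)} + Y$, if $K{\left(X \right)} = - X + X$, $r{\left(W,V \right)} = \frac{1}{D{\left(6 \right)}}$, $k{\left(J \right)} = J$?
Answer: $- \frac{1}{18} \approx -0.055556$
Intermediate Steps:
$r{\left(W,V \right)} = - \frac{1}{18}$ ($r{\left(W,V \right)} = \frac{1}{\left(-3\right) 6} = \frac{1}{-18} = - \frac{1}{18}$)
$K{\left(X \right)} = 0$
$Y = 0$ ($Y = \sqrt{-25 - 11} \cdot 0 = \sqrt{-36} \cdot 0 = 6 i 0 = 0$)
$r{\left(13,-6 \right)} + Y = - \frac{1}{18} + 0 = - \frac{1}{18}$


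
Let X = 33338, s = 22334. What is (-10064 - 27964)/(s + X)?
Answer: -9507/13918 ≈ -0.68307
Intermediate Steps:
(-10064 - 27964)/(s + X) = (-10064 - 27964)/(22334 + 33338) = -38028/55672 = -38028*1/55672 = -9507/13918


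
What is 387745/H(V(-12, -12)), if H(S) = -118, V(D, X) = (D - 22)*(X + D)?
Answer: -387745/118 ≈ -3286.0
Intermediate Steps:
V(D, X) = (-22 + D)*(D + X)
387745/H(V(-12, -12)) = 387745/(-118) = 387745*(-1/118) = -387745/118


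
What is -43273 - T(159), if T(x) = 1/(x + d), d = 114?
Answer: -11813530/273 ≈ -43273.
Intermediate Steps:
T(x) = 1/(114 + x) (T(x) = 1/(x + 114) = 1/(114 + x))
-43273 - T(159) = -43273 - 1/(114 + 159) = -43273 - 1/273 = -11813530/273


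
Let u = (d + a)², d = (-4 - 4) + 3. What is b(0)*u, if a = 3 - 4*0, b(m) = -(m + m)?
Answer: 0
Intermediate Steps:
d = -5 (d = -8 + 3 = -5)
b(m) = -2*m
a = 3 (a = 3 + 0 = 3)
u = 4 (u = (-5 + 3)² = (-2)² = 4)
b(0)*u = -2*0*4 = 0*4 = 0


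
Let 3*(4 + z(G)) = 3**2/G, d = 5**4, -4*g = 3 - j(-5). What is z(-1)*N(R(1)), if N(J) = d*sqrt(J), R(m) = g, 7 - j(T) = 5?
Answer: -4375*I/2 ≈ -2187.5*I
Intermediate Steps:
j(T) = 2 (j(T) = 7 - 1*5 = 7 - 5 = 2)
g = -1/4 (g = -(3 - 1*2)/4 = -(3 - 2)/4 = -1/4*1 = -1/4 ≈ -0.25000)
R(m) = -1/4
d = 625
N(J) = 625*sqrt(J)
z(G) = -4 + 3/G (z(G) = -4 + (3**2/G)/3 = -4 + (9/G)/3 = -4 + 3/G)
z(-1)*N(R(1)) = (-4 + 3/(-1))*(625*sqrt(-1/4)) = (-4 + 3*(-1))*(625*(I/2)) = (-4 - 3)*(625*I/2) = -4375*I/2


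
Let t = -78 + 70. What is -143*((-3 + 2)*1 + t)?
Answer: 1287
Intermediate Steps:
t = -8
-143*((-3 + 2)*1 + t) = -143*((-3 + 2)*1 - 8) = -143*(-1*1 - 8) = -143*(-1 - 8) = -143*(-9) = 1287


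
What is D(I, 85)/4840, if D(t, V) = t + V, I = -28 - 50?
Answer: 7/4840 ≈ 0.0014463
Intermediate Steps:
I = -78
D(t, V) = V + t
D(I, 85)/4840 = (85 - 78)/4840 = 7*(1/4840) = 7/4840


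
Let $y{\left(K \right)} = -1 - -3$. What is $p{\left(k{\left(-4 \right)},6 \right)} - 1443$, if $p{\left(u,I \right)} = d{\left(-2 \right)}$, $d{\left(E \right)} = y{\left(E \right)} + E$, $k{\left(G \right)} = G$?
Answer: $-1443$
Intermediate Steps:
$y{\left(K \right)} = 2$ ($y{\left(K \right)} = -1 + 3 = 2$)
$d{\left(E \right)} = 2 + E$
$p{\left(u,I \right)} = 0$ ($p{\left(u,I \right)} = 2 - 2 = 0$)
$p{\left(k{\left(-4 \right)},6 \right)} - 1443 = 0 - 1443 = -1443$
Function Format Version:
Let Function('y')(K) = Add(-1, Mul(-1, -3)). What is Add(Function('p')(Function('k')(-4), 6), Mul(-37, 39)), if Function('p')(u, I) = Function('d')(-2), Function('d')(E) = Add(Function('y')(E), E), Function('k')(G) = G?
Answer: -1443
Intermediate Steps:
Function('y')(K) = 2 (Function('y')(K) = Add(-1, 3) = 2)
Function('d')(E) = Add(2, E)
Function('p')(u, I) = 0 (Function('p')(u, I) = Add(2, -2) = 0)
Add(Function('p')(Function('k')(-4), 6), Mul(-37, 39)) = Add(0, Mul(-37, 39)) = Add(0, -1443) = -1443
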